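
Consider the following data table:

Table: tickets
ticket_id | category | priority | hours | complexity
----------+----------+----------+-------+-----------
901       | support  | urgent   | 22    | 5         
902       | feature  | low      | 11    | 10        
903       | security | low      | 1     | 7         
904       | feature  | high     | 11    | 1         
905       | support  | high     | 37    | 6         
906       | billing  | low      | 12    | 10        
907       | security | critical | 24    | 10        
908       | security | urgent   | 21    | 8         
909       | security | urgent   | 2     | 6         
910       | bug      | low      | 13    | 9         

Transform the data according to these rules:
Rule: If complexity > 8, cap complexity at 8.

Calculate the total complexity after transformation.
65

Step 1: 4 records have complexity > 8
Step 2: These records originally summed to 39
Step 3: After capping: 4 × 8 = 32
Step 4: Unaffected records sum: 33
Step 5: Final sum = 32 + 33 = 65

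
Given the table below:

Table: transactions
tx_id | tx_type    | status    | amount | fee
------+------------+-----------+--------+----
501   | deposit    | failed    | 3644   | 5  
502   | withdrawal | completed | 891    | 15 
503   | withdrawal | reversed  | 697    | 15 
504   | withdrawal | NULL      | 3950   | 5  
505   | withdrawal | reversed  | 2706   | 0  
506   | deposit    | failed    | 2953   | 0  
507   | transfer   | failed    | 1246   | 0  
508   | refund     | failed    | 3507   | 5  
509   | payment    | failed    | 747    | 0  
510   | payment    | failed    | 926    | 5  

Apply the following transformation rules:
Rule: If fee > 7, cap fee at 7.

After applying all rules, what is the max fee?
7

Step 1: Original maximum fee = 15
Step 2: Apply cap at 7
Step 3: 2 records had fee > 7 and were capped
Step 4: Maximum after transformation = 7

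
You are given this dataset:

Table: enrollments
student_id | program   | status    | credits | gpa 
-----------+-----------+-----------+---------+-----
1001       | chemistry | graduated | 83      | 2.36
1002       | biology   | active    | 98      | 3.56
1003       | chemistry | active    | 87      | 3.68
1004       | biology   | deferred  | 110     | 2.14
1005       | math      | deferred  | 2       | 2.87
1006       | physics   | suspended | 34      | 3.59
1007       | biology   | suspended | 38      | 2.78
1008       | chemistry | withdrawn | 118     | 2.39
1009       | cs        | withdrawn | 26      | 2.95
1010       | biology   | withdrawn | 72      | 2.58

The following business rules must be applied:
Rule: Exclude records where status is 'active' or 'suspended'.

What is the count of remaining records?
6

Step 1: Count records to exclude
  - 2 (active) + 2 (suspended) = 4 records
Step 2: Total records: 10
Step 3: Remaining = 10 - 4 = 6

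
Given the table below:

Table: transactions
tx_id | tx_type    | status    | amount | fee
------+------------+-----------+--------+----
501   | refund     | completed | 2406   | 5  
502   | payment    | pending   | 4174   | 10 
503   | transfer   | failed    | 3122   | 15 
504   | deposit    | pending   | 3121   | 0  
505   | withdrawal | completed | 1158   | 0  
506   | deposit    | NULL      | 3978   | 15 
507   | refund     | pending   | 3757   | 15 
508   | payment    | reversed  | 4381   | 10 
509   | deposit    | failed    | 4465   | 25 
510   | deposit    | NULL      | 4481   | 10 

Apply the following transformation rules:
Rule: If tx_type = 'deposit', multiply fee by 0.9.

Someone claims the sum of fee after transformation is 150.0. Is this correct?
No, the correct result is 100.0.

Step 1: Calculate the correct sum after transformation
Step 2: Apply multiplier 0.9 to records where tx_type = 'deposit'
Step 3: Correct result = 100.0
Step 4: Claimed result = 150.0
Step 5: 100.0 ≠ 150.0
Conclusion: The claimed result is incorrect. The correct answer is 100.0.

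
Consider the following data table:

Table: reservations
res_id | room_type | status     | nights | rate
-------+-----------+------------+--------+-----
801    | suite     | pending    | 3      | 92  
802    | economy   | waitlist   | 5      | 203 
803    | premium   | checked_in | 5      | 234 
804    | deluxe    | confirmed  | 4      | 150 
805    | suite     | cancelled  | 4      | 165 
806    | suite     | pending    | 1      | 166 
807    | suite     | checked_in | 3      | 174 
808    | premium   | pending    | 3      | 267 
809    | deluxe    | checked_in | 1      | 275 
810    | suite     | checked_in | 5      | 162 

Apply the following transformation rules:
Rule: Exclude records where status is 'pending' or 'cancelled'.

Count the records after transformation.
6

Step 1: Count records to exclude
  - 3 (pending) + 1 (cancelled) = 4 records
Step 2: Total records: 10
Step 3: Remaining = 10 - 4 = 6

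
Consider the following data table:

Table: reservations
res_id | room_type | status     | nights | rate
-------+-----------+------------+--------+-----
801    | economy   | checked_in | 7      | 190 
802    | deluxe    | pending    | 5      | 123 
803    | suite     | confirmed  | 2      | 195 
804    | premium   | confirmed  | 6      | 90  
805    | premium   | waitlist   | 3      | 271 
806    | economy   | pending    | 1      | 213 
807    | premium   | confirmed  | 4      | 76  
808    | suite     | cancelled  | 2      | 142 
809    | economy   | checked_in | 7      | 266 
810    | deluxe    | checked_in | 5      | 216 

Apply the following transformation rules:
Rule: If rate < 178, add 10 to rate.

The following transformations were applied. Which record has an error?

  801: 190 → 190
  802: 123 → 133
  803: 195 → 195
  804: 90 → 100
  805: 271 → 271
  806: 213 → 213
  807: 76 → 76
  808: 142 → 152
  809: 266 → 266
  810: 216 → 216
Record 807 has an error. The correct transformed value should be 86, not 76.

Step 1: Check each record against the rule
Step 2: Record 807 has rate = 76
Step 3: Since 76 < 178, the bonus should have been applied
Step 4: Correct value = 86, but claimed value = 76
Conclusion: Record 807 has the error.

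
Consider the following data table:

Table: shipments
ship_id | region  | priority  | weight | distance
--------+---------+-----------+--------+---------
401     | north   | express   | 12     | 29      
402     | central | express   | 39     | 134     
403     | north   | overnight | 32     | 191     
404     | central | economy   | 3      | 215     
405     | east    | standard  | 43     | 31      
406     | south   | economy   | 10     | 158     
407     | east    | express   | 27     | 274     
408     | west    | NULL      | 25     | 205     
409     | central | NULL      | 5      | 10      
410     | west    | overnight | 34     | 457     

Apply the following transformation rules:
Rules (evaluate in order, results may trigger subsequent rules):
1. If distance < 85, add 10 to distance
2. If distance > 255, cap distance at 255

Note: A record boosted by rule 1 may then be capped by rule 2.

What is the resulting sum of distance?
1513

Step 1: Apply rule 1 to records with distance < 85
  - 3 records get bonus of 10
  - Of these, 0 records then exceed 255 and get capped
Step 2: Apply rule 2 to records with distance > 255
  - 2 records (original) are capped
Step 3: Calculate final sum = 1513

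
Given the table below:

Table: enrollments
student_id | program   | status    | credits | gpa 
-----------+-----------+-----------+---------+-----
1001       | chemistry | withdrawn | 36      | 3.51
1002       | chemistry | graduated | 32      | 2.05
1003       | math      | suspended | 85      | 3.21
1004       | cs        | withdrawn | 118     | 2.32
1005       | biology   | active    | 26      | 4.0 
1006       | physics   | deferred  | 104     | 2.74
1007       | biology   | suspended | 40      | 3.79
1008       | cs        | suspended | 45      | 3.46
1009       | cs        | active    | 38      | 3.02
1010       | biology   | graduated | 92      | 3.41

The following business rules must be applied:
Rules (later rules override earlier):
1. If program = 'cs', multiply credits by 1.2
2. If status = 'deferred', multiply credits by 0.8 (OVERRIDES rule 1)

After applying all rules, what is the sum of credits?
635.4

Step 1: Rule 2 takes priority for records with status = 'deferred'
  - 1 records: 104 × 0.8 = 83.2
Step 2: Rule 1 applies to remaining records with program = 'cs'
  - 3 records: 201 × 1.2 = 241.2
Step 3: Other records unchanged: 311
Step 4: Final sum = 83.2 + 241.2 + 311 = 635.4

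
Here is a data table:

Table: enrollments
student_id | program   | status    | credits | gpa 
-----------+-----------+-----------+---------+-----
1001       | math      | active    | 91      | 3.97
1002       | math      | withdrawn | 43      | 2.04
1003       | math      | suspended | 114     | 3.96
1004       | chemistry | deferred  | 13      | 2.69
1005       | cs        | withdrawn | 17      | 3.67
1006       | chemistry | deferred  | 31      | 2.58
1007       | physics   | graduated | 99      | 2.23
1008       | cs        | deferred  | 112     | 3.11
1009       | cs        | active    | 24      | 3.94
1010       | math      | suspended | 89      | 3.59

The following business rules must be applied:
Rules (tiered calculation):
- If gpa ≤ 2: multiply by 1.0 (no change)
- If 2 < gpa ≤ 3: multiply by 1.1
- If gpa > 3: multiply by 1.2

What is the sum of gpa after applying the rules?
37.18

Step 1: Tier 1 (gpa ≤ 2): 0 records, sum = 0 × 1.0 = 0.0
Step 2: Tier 2 (2 < gpa ≤ 3): 4 records, sum = 9.54 × 1.1 = 10.49
Step 3: Tier 3 (gpa > 3): 6 records, sum = 22.24 × 1.2 = 26.69
Step 4: Final sum = 0.0 + 10.49 + 26.69 = 37.18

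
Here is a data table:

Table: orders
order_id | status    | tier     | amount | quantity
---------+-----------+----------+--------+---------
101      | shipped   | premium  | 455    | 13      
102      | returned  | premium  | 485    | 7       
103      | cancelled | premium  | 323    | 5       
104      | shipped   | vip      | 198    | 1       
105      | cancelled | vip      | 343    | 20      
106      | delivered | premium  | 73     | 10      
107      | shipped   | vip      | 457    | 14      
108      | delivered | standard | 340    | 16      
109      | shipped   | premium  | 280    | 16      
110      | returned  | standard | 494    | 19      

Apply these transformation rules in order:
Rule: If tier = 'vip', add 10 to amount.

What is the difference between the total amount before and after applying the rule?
30

Step 1: Original sum of amount = 3448
Step 2: 3 records have tier = 'vip'
Step 3: Each affected record changes by 10
Step 4: Total change = 3 × 10 = 30
Step 5: New sum = 3448 + 30 = 3478
Step 6: Difference = |3478 - 3448| = 30
        (Sum increased by 30)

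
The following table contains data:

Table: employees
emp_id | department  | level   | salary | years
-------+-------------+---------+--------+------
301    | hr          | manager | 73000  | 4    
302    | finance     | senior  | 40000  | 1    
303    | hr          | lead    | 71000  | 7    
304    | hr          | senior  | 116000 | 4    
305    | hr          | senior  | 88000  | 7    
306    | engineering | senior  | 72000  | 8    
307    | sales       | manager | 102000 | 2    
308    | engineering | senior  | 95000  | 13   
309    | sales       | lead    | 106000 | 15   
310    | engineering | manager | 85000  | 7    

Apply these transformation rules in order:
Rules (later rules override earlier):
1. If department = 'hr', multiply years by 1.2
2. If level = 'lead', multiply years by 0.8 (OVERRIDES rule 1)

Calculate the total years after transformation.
66.6

Step 1: Rule 2 takes priority for records with level = 'lead'
  - 2 records: 22 × 0.8 = 17.6
Step 2: Rule 1 applies to remaining records with department = 'hr'
  - 3 records: 15 × 1.2 = 18.0
Step 3: Other records unchanged: 31
Step 4: Final sum = 17.6 + 18.0 + 31 = 66.6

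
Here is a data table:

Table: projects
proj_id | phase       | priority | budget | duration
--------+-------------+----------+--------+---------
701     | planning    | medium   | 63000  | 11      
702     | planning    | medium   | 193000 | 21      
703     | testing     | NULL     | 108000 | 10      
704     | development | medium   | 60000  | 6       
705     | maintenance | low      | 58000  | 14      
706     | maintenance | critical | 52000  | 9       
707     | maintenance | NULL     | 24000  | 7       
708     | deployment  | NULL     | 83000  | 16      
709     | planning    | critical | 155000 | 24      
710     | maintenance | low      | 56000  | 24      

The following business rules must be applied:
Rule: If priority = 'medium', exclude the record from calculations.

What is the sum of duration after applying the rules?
104

Step 1: Identify records where priority = 'medium'
Step 2: The excluded records sum to 38
Step 3: Original total duration = 142
Step 4: Remaining total = 142 - 38 = 104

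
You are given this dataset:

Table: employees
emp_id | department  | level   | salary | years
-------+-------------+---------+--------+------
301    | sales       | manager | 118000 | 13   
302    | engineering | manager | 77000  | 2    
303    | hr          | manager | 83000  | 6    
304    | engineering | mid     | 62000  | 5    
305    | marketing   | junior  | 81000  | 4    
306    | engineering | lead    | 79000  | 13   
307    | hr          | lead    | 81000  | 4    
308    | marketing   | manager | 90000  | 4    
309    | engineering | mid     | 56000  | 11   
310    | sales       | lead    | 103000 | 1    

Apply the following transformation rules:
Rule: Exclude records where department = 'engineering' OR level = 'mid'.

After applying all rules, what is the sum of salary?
556000

Step 1: Find records where department = 'engineering' OR level = 'mid'
Step 2: 4 records match, summing to 274000
Step 3: Original sum: 830000
Step 4: Remaining sum = 830000 - 274000 = 556000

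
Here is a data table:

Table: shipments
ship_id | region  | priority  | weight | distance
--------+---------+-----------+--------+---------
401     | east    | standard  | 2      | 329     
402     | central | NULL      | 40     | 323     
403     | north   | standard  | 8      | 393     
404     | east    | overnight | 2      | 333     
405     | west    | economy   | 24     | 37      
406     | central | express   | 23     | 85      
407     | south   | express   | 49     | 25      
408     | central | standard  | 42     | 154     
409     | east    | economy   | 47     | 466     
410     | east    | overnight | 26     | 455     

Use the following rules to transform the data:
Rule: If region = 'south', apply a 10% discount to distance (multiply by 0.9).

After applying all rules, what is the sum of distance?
2597.5

Step 1: Records with region = 'south' have total distance = 25
Step 2: Apply multiplier: 25 × 0.9 = 22.5
Step 3: Other records total: 2575
Step 4: Final sum = 22.5 + 2575 = 2597.5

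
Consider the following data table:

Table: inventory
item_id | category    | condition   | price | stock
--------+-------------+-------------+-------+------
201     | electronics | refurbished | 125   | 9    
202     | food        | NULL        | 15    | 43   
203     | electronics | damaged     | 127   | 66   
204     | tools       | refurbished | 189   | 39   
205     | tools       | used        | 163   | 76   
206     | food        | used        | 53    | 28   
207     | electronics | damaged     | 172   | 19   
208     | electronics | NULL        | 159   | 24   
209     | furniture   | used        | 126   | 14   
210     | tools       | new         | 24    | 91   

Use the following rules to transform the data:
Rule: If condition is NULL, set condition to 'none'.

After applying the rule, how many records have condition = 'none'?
2

Step 1: Count records where condition IS NULL
Step 2: Found 2 records with NULL condition
Step 3: These records will have condition set to 'none'
Step 4: Records already having condition = 'none': 0
Step 5: Answer: 2 + 0 = 2 records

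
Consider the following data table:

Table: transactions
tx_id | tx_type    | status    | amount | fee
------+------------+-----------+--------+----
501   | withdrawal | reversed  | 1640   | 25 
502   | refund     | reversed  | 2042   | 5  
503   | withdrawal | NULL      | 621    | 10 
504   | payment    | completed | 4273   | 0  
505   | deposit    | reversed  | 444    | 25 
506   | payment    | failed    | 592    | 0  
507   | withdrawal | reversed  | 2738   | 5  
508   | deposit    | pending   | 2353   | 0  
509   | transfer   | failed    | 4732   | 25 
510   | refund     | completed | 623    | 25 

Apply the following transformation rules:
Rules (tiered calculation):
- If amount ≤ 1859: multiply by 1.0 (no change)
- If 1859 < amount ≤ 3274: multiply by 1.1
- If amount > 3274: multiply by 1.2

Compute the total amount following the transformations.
22572.3

Step 1: Tier 1 (amount ≤ 1859): 5 records, sum = 3920 × 1.0 = 3920.0
Step 2: Tier 2 (1859 < amount ≤ 3274): 3 records, sum = 7133 × 1.1 = 7846.3
Step 3: Tier 3 (amount > 3274): 2 records, sum = 9005 × 1.2 = 10806.0
Step 4: Final sum = 3920.0 + 7846.3 + 10806.0 = 22572.3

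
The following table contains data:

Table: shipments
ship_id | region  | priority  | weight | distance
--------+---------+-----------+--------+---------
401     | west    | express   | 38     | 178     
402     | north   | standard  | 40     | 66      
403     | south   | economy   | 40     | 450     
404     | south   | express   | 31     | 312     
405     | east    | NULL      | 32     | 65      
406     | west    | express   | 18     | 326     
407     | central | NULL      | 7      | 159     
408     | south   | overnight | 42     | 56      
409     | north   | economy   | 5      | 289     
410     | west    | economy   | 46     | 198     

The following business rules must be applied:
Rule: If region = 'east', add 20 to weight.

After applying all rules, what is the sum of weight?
319

Step 1: Count records where region = 'east': 1
Step 2: Total bonus added: 1 × 20 = 20
Step 3: Original sum of weight: 299
Step 4: Final sum = 299 + 20 = 319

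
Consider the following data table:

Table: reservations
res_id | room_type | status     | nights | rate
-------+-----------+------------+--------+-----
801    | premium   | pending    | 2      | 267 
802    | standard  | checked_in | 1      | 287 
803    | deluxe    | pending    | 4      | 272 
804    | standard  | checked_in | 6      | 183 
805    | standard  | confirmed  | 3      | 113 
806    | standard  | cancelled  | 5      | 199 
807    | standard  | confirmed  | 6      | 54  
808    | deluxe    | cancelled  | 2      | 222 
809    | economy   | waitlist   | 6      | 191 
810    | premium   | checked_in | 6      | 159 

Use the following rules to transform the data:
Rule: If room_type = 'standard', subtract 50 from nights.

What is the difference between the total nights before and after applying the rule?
250

Step 1: Original sum of nights = 41
Step 2: 5 records have room_type = 'standard'
Step 3: Each affected record changes by -50
Step 4: Total change = 5 × -50 = -250
Step 5: New sum = 41 + -250 = -209
Step 6: Difference = |-209 - 41| = 250
        (Sum decreased by 250)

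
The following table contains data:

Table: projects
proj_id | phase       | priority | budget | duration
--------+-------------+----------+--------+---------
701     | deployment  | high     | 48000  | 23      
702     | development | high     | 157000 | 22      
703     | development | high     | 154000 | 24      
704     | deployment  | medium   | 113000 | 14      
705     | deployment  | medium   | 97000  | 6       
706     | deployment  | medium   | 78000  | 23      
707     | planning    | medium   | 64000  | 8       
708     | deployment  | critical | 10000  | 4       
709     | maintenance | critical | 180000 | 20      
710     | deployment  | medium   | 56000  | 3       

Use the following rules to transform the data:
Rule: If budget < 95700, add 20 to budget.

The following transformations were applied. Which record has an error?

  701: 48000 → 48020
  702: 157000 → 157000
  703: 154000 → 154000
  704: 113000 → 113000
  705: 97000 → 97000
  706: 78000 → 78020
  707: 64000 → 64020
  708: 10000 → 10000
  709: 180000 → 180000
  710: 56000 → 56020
Record 708 has an error. The correct transformed value should be 10020, not 10000.

Step 1: Check each record against the rule
Step 2: Record 708 has budget = 10000
Step 3: Since 10000 < 95700, the bonus should have been applied
Step 4: Correct value = 10020, but claimed value = 10000
Conclusion: Record 708 has the error.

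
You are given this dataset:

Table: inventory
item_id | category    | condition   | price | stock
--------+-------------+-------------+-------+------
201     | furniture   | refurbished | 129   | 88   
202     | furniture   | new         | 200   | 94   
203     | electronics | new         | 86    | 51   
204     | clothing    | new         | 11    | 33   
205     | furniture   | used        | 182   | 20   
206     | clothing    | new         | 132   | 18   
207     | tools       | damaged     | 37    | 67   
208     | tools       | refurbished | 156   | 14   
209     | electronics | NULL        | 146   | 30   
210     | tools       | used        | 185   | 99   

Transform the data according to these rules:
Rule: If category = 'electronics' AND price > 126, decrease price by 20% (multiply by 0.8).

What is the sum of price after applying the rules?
1234.8

Step 1: Find records where category = 'electronics' AND price > 126
Step 2: 1 records match, summing to 146
Step 3: After multiplier: 146 × 0.8 = 116.8
Step 4: Unaffected records sum: 1118
Step 5: Final sum = 116.8 + 1118 = 1234.8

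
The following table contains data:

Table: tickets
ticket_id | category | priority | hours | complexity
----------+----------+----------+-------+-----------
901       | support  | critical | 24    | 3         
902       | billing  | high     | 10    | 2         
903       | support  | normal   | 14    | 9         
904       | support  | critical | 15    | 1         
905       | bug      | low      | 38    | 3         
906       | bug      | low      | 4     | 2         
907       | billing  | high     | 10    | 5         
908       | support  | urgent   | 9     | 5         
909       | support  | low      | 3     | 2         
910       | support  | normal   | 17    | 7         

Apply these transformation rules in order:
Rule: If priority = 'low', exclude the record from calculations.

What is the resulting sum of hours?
99

Step 1: Identify records where priority = 'low'
Step 2: The excluded records sum to 45
Step 3: Original total hours = 144
Step 4: Remaining total = 144 - 45 = 99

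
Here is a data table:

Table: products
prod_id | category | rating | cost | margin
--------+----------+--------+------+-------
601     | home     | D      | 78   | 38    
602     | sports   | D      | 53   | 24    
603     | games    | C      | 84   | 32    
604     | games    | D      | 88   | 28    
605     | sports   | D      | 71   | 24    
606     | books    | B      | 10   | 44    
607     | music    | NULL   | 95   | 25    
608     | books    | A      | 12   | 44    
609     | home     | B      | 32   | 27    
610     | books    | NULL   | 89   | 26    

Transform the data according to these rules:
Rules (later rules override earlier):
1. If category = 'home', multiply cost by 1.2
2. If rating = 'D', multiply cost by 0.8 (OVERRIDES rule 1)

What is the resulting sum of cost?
560.4

Step 1: Rule 2 takes priority for records with rating = 'D'
  - 4 records: 290 × 0.8 = 232.0
Step 2: Rule 1 applies to remaining records with category = 'home'
  - 1 records: 32 × 1.2 = 38.4
Step 3: Other records unchanged: 290
Step 4: Final sum = 232.0 + 38.4 + 290 = 560.4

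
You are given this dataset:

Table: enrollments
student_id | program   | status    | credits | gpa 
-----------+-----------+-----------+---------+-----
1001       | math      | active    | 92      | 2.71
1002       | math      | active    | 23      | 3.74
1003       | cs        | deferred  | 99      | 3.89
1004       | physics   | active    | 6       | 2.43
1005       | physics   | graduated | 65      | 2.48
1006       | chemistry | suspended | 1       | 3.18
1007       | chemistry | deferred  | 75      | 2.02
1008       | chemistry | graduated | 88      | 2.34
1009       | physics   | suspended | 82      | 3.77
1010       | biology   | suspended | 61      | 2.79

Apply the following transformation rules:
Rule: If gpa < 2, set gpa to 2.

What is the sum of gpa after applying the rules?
29.35

Step 1: 0 records have gpa < 2
Step 2: These records originally summed to 0
Step 3: After setting to minimum: 0 × 2 = 0
Step 4: Unaffected records sum: 29.35
Step 5: Final sum = 0 + 29.35 = 29.35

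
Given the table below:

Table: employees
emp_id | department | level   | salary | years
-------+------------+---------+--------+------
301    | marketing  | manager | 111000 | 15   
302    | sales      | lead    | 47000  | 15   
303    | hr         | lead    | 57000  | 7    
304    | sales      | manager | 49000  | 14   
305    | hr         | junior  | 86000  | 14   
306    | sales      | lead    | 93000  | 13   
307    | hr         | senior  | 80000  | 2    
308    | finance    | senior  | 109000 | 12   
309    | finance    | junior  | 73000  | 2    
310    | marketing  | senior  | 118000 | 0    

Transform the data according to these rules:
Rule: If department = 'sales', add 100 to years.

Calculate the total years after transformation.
394

Step 1: Count records where department = 'sales': 3
Step 2: Total bonus added: 3 × 100 = 300
Step 3: Original sum of years: 94
Step 4: Final sum = 94 + 300 = 394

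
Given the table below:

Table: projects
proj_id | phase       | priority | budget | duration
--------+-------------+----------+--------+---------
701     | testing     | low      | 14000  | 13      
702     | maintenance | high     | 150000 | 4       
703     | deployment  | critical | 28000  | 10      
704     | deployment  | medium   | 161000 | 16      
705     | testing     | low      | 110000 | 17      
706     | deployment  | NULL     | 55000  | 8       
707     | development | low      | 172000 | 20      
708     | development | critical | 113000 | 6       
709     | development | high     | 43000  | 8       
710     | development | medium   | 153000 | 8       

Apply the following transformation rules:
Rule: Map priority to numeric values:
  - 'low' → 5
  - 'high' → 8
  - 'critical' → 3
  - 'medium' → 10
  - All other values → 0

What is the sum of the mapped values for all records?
57

Step 1: Apply mapping to each record
Step 2: Count by status:
  'low': 3 records × 5 = 15
  'high': 2 records × 8 = 16
  'critical': 2 records × 3 = 6
  'medium': 2 records × 10 = 20
Step 3: Sum all mapped values = 57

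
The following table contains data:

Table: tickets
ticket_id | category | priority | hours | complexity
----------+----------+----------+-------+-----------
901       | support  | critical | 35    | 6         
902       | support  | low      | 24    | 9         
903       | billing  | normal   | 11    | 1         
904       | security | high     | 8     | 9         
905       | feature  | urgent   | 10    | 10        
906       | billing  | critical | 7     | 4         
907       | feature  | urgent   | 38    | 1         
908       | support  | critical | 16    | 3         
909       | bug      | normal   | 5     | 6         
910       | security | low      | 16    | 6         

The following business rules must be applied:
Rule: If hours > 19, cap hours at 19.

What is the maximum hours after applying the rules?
19

Step 1: Original maximum hours = 38
Step 2: Apply cap at 19
Step 3: 3 records had hours > 19 and were capped
Step 4: Maximum after transformation = 19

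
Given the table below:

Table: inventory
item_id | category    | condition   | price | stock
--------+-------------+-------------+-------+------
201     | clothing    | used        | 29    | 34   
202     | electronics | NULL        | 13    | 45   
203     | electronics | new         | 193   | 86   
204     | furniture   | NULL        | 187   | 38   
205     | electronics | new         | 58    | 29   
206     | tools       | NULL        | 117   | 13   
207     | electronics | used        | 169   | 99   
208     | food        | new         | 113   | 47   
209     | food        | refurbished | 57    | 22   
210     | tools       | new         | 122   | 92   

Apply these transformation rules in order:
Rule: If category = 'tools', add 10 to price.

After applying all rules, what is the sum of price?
1078

Step 1: Count records where category = 'tools': 2
Step 2: Total bonus added: 2 × 10 = 20
Step 3: Original sum of price: 1058
Step 4: Final sum = 1058 + 20 = 1078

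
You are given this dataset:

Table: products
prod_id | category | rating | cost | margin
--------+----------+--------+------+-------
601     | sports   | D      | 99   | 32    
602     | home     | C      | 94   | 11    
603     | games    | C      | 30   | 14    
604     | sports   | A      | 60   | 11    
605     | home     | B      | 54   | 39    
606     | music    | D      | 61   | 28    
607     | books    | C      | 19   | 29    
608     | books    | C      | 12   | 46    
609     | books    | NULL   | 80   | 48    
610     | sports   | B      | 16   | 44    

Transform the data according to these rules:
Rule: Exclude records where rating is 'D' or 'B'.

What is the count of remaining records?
6

Step 1: Count records to exclude
  - 2 (D) + 2 (B) = 4 records
Step 2: Total records: 10
Step 3: Remaining = 10 - 4 = 6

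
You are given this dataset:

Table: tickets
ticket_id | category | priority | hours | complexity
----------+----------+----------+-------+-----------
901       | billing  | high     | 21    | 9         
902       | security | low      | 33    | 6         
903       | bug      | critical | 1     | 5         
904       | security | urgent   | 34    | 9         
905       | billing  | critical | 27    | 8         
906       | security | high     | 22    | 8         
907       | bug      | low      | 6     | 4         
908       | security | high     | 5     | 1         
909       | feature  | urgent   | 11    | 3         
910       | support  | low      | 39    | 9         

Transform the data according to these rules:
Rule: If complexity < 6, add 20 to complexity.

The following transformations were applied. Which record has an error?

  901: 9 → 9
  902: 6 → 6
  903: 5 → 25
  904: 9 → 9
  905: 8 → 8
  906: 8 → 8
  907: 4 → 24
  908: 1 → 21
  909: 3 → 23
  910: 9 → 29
Record 910 has an error. The correct transformed value should be 9, not 29.

Step 1: Check each record against the rule
Step 2: Record 910 has complexity = 9
Step 3: Since 9 >= 6, the bonus should not have been applied
Step 4: Correct value = 9, but claimed value = 29
Conclusion: Record 910 has the error.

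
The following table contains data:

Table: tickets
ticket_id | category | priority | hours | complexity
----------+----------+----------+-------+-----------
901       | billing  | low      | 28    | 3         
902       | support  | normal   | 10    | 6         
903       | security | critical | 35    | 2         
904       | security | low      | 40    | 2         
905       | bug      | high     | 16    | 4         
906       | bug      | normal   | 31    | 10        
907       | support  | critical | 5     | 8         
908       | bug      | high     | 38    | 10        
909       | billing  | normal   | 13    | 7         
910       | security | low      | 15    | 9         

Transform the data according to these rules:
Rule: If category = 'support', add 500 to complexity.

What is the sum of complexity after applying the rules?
1061

Step 1: Count records where category = 'support': 2
Step 2: Total bonus added: 2 × 500 = 1000
Step 3: Original sum of complexity: 61
Step 4: Final sum = 61 + 1000 = 1061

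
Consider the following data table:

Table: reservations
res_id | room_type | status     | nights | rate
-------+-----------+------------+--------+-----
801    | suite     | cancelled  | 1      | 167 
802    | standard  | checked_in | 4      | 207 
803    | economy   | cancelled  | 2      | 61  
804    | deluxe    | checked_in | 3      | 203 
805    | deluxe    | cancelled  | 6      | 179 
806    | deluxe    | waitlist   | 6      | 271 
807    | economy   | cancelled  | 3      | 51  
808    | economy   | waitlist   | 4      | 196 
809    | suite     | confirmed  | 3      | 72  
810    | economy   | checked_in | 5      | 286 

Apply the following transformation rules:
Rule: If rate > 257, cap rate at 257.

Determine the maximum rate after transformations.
257

Step 1: Original maximum rate = 286
Step 2: Apply cap at 257
Step 3: 2 records had rate > 257 and were capped
Step 4: Maximum after transformation = 257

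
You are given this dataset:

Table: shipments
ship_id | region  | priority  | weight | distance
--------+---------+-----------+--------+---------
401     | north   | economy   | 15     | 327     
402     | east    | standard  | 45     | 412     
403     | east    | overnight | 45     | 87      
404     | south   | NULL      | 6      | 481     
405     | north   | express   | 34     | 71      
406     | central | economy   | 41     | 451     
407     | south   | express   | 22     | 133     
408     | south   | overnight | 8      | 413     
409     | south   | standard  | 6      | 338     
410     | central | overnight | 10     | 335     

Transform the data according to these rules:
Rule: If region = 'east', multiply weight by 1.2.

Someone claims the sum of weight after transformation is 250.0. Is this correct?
Yes, the result is correct.

Step 1: Calculate the correct sum after transformation
Step 2: Apply multiplier 1.2 to records where region = 'east'
Step 3: Correct result = 250.0
Step 4: Claimed result = 250.0
Step 5: 250.0 = 250.0 ✓
Conclusion: The claimed result is correct.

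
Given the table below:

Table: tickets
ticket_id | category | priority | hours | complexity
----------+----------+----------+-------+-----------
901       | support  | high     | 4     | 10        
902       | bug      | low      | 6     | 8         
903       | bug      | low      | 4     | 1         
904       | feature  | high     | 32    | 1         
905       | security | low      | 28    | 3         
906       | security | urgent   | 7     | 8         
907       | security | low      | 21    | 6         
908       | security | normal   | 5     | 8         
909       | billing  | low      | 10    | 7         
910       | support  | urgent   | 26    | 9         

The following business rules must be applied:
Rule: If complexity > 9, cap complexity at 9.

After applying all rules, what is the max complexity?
9

Step 1: Original maximum complexity = 10
Step 2: Apply cap at 9
Step 3: 1 records had complexity > 9 and were capped
Step 4: Maximum after transformation = 9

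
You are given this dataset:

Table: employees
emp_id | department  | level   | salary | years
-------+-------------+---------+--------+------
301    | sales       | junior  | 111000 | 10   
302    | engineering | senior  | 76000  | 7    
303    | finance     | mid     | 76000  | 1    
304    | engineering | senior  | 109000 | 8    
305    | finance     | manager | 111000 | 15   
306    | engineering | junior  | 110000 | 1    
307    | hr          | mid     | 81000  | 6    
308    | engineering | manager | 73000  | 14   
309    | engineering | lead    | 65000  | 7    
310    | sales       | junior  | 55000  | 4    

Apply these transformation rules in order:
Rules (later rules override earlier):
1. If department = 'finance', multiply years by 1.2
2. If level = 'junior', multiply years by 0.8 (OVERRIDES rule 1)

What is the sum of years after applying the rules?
73.2

Step 1: Rule 2 takes priority for records with level = 'junior'
  - 3 records: 15 × 0.8 = 12.0
Step 2: Rule 1 applies to remaining records with department = 'finance'
  - 2 records: 16 × 1.2 = 19.2
Step 3: Other records unchanged: 42
Step 4: Final sum = 12.0 + 19.2 + 42 = 73.2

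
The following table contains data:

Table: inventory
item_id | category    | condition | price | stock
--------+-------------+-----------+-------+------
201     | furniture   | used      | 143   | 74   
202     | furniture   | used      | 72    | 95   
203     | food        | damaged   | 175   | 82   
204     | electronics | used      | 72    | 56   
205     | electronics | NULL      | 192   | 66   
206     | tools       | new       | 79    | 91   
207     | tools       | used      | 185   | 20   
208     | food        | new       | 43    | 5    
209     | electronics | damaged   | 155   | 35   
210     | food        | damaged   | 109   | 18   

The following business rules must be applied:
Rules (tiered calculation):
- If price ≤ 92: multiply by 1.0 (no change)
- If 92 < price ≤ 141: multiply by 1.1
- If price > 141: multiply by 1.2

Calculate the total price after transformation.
1405.9

Step 1: Tier 1 (price ≤ 92): 4 records, sum = 266 × 1.0 = 266.0
Step 2: Tier 2 (92 < price ≤ 141): 1 records, sum = 109 × 1.1 = 119.9
Step 3: Tier 3 (price > 141): 5 records, sum = 850 × 1.2 = 1020.0
Step 4: Final sum = 266.0 + 119.9 + 1020.0 = 1405.9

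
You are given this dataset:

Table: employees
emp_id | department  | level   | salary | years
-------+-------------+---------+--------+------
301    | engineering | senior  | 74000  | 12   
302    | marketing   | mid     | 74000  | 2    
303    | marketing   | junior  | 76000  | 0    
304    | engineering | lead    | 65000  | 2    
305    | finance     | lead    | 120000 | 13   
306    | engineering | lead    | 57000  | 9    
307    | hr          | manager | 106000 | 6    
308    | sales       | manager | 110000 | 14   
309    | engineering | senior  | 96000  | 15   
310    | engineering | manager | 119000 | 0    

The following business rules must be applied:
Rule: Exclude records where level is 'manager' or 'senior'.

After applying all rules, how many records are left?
5

Step 1: Count records to exclude
  - 3 (manager) + 2 (senior) = 5 records
Step 2: Total records: 10
Step 3: Remaining = 10 - 5 = 5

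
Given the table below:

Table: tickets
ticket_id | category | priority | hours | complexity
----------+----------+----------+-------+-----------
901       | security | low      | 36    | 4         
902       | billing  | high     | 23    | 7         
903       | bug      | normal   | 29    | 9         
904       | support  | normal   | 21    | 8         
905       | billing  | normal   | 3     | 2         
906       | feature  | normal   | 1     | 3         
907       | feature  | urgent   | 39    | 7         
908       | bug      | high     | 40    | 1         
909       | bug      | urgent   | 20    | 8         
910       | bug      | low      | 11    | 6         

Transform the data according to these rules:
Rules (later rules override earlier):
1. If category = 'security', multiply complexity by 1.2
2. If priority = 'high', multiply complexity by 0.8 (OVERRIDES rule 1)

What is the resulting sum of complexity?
54.2

Step 1: Rule 2 takes priority for records with priority = 'high'
  - 2 records: 8 × 0.8 = 6.4
Step 2: Rule 1 applies to remaining records with category = 'security'
  - 1 records: 4 × 1.2 = 4.8
Step 3: Other records unchanged: 43
Step 4: Final sum = 6.4 + 4.8 + 43 = 54.2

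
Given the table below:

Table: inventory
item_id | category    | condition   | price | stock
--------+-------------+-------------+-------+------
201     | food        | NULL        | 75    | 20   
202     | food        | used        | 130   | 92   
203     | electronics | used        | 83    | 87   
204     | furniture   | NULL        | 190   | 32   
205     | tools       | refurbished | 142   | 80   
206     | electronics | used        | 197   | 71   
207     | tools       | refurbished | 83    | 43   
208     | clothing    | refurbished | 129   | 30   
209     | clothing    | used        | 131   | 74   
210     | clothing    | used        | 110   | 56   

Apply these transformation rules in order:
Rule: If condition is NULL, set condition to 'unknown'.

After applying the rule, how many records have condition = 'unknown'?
2

Step 1: Count records where condition IS NULL
Step 2: Found 2 records with NULL condition
Step 3: These records will have condition set to 'unknown'
Step 4: Records already having condition = 'unknown': 0
Step 5: Answer: 2 + 0 = 2 records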